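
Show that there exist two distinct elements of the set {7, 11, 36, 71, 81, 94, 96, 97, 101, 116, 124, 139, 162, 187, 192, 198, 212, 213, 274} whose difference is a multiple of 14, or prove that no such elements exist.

11 and 81 are such a pair.

Both 11 and 81 leave remainder 11 on division by 14; their difference 70 = 5·14 is a multiple of 14.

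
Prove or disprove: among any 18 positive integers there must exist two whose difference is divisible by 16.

Yes.

There are exactly 16 possible remainders on division by 16.
With 18 integers and only 16 classes, the pigeonhole principle forces two of them, say a and b, into the same class.
Equal remainders mean a − b ≡ 0 (mod 16), so 16 divides their difference.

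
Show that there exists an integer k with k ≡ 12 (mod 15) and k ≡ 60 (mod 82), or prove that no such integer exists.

Since 15 and 82 share no common factor, CRT says the pair of congruences has a solution (unique mod 1230).
Any solution of the first congruence is k = 12 + 15t; substituting into the second, 15t ≡ 60 − 12 ≡ 48 (mod 82).
To invert 15 modulo 82: 82 = 5·15 + 7, 15 = 2·7 + 1, 7 = 7·1 + 0, and unwinding, 1 = 15 − 2·7 = 15 − 2·(82 − 5·15) = −2·82 + 11·15. Thus 15⁻¹ ≡ 11 (mod 82).
Therefore t ≡ 11·48 = 528 ≡ 36 (mod 82).
Taking t = 36 gives k = 12 + 15·36 = 552.
Check: 552 mod 15 = 12, 552 mod 82 = 60. ✓

k = 552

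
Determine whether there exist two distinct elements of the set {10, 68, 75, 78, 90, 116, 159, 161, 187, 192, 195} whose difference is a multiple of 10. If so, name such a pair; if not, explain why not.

10 and 90 are such a pair.

10 mod 10 = 0 and 90 mod 10 = 0, so 90 − 10 = 80 = 8·10.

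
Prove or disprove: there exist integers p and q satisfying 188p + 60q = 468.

p = 6, q = -11

Since gcd(188, 60) = 4 and 468 = 4·117, Bézout's identity guarantees a solution.
Dividing through by 4 reduces the equation to 47p + 15q = 117.
Euclidean algorithm: 47 = 3·15 + 2, 15 = 7·2 + 1, 2 = 2·1 + 0.
Working back up the chain: 1 = 15 − 7·2 = 15 − 7·(47 − 3·15) = −7·47 + 22·15. So 47·(-7) + 15·22 = 1.
Times 117: 47·(-819) + 15·2574 = 117, so (-819, 2574) solves it.
The general solution is p = -819 + 15k, q = 2574 − 47k; taking k = 55 gives the smaller pair p = 6, q = -11.
Indeed 188·6 + 60·(-11) = 1128 − 660 = 468.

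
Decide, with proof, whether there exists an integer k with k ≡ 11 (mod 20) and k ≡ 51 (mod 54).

k = 51

Here gcd(20, 54) = 2, and both 11 and 51 leave remainder 1 mod 2, so the system is consistent.
The integers ≡ 11 (mod 20) are 11, 31, 51, …; their remainders mod 54 are 11, 31, 51, so k = 51 is the first that is ≡ 51 (mod 54).
Indeed 51 ≡ 11 (mod 20) and 51 ≡ 51 (mod 54).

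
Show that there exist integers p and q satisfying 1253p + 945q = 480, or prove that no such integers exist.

No such integers exist.

gcd(1253, 945) = 7, so every integer of the form 1253p + 945q is a multiple of 7.
But 480 is not a multiple of 7 (it leaves remainder 4).
Therefore 1253p + 945q = 480 has no solution in integers.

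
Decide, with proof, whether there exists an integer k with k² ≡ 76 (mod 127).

k = 40 works: 40² = 1600, and 1600 − 76 = 1524 = 12·127.

k = 40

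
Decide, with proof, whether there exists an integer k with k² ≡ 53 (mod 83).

There is no such integer.

Apply Euler's criterion with the prime 83: 53 is a quadratic residue iff 53^41 ≡ 1 (mod 83), and a non-residue iff it is ≡ −1.
Squaring successively (mod 83): 53^2 = 2809 ≡ 70; 53^4 ≡ 70² = 4900 ≡ 3; 53^8 ≡ 3² = 9 ≡ 9; 53^16 ≡ 9² = 81 ≡ 81; 53^32 ≡ 81² = 6561 ≡ 4.
Since 41 = 32 + 8 + 1, 53^41 ≡ 4 · 9 · 53; multiplying out mod 83: 4·9 = 36 ≡ 36, then 36·53 = 1908 ≡ 82. Thus 53^41 ≡ 82 ≡ −1 (mod 83).
The value −1 means 53 is a non-residue modulo 83, so k² ≡ 53 (mod 83) is impossible.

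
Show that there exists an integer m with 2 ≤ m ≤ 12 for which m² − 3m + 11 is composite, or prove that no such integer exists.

At m = 7: 7² − 3·7 + 11 = 39 = 3·13, which is composite.

m = 7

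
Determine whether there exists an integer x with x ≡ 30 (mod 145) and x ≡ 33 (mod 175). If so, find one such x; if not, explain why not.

Reduce both congruences modulo 5, which divides 145 and 175: they say x ≡ 30 (mod 5) and x ≡ 33 (mod 5).
However 30 ≡ 0 and 33 ≡ 3 (mod 5), and 0 ≠ 3.
Therefore no such x exists.

No such integer exists.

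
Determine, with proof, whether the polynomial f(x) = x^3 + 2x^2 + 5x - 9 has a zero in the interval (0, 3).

f(0) = -9 and f(3) = 51, which have opposite signs.
Since f is a polynomial it is continuous on [0, 3].
By the Intermediate Value Theorem, f takes the value 0 somewhere in the open interval.

Yes, f has a root in the interval.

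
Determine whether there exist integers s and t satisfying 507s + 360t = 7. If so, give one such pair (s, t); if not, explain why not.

There are no such integers.

gcd(507, 360) = 3, so every integer of the form 507s + 360t is a multiple of 3.
But 7 = 3·2 + 1, so 3 ∤ 7.
So the equation is unsolvable over ℤ.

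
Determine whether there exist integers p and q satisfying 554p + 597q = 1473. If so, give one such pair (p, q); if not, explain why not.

Since gcd(554, 597) = 1, every integer is an integer combination of 554 and 597.
Euclidean algorithm: 597 = 1·554 + 43, 554 = 12·43 + 38, 43 = 1·38 + 5, 38 = 7·5 + 3, 5 = 1·3 + 2, 3 = 1·2 + 1, 2 = 2·1 + 0.
Working back up the chain: 1 = 3 − 1·2 = 3 − (5 − 1·3) = −5 + 2·3 = −5 + 2·(38 − 7·5) = 2·38 − 15·5 = 2·38 − 15·(43 − 1·38) = −15·43 + 17·38 = −15·43 + 17·(554 − 12·43) = 17·554 − 219·43 = 17·554 − 219·(597 − 1·554) = −219·597 + 236·554. So 554·236 + 597·(-219) = 1.
Scaling by 1473 gives the particular solution (p, q) = (347628, -322587).
The general solution is p = 347628 + 597k, q = -322587 − 554k; taking k = -582 gives the smaller pair p = 174, q = -159.
Check: 554·174 + 597·(-159) = 96396 − 94923 = 1473. ✓

p = 174, q = -159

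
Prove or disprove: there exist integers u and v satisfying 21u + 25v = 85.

Since gcd(21, 25) = 1, every integer is an integer combination of 21 and 25.
Dividing repeatedly: 25 = 1·21 + 4, 21 = 5·4 + 1, 4 = 4·1 + 0.
Working back up the chain: 1 = 21 − 5·4 = 21 − 5·(25 − 1·21) = −5·25 + 6·21. So 21·6 + 25·(-5) = 1.
Multiplying through by 85: u = 6·85 = 510, v = (-5)·85 = -425 is a solution.
Subtracting 20·25 from u and adding 20·21 to v gives the tidier solution (10, -5).
Indeed 21·10 + 25·(-5) = 210 − 125 = 85.

u = 10, v = -5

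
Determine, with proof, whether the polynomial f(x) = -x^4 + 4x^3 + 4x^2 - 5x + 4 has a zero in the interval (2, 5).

Such a root exists.

f(2) = 26 and f(5) = -46, which have opposite signs.
Since f is a polynomial it is continuous on [2, 5].
By the Intermediate Value Theorem f must vanish at some point of (2, 5).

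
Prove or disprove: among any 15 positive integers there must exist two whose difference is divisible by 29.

Consider the 15 integers 131, 132, …, 145. They lie in distinct residue classes modulo 29, since 15 ≤ 29.
Any two of them differ by at most 14 < 29 and by at least 1, so no difference is a multiple of 29.

No, the set {131, 132, 133, 134, 135, 136, 137, 138, 139, 140, 141, 142, 143, 144, 145} is a counterexample.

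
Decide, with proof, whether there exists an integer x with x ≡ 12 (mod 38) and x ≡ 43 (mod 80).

There is no such integer.

Both moduli are multiples of 2 = gcd(38, 80), so any solution would satisfy x ≡ 12 and x ≡ 43 modulo 2 simultaneously.
However 12 ≡ 0 and 43 ≡ 1 (mod 2), and 0 ≠ 1.
So no integer satisfies both congruences.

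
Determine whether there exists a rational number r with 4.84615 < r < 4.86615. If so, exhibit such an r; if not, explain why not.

Multiplying by 7: 7·4.84615 = 33.92305 and 7·4.86615 = 34.06305, so the integer 34 lies strictly between them.
Hence 34/7 is a rational number with 4.84615 < 34/7 < 4.86615.

r = 34/7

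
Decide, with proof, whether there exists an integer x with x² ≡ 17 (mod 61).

Apply Euler's criterion with the prime 61: 17 is a quadratic residue iff 17^30 ≡ 1 (mod 61), and a non-residue iff it is ≡ −1.
Squaring successively (mod 61): 17^2 = 289 ≡ 45; 17^4 ≡ 45² = 2025 ≡ 12; 17^8 ≡ 12² = 144 ≡ 22; 17^16 ≡ 22² = 484 ≡ 57.
Since 30 = 16 + 8 + 4 + 2, 17^30 ≡ 57 · 22 · 12 · 45; multiplying out mod 61: 57·22 = 1254 ≡ 34, then 34·12 = 408 ≡ 42, then 42·45 = 1890 ≡ 60. Thus 17^30 ≡ 60 ≡ −1 (mod 61).
The value −1 means 17 is a non-residue modulo 61, so x² ≡ 17 (mod 61) is impossible.

No such integer exists.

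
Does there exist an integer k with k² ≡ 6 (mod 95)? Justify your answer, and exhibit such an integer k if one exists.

Take k = 14. Then 14² = 196 = 2·95 + 6, so 14² ≡ 6 (mod 95).

k = 14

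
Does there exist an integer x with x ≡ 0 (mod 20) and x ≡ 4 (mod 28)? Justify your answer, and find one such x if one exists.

x = 60

Here gcd(20, 28) = 4, and both 0 and 4 leave remainder 0 mod 4, so the system is consistent.
The integers ≡ 0 (mod 20) are 0, 20, 40, 60, …; their remainders mod 28 are 0, 20, 12, 4, so x = 60 is the first that is ≡ 4 (mod 28).
Check: 60 mod 20 = 0, 60 mod 28 = 4. ✓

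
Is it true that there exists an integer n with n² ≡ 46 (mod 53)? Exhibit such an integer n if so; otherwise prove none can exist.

n = 29 works: 29² = 841, and 841 − 46 = 795 = 15·53.

n = 29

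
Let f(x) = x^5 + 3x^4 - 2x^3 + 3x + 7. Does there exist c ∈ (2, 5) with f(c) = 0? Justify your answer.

The endpoint values f(2) = 77 and f(5) = 4772 are both positive. Claim: f(x) > 0 for every x in (2, 5).
Substitute x = 2 + u, where 0 < u < 3 on the interval. Expanding, f(2 + u) = u^5 + 13u^4 + 62u^3 + 140u^2 + 155u + 77.
All 6 nonzero coefficients of this polynomial in u are positive; hence for u > 0 the value is a sum of positive terms (the constant 77 among them).
So f is strictly positive on (2, 5); no root exists in the interval.

No.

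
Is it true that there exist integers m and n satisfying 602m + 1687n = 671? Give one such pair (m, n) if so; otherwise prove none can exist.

Both 602 and 1687 are divisible by gcd(602, 1687) = 7, hence so is any combination 602m + 1687n.
However 671 leaves remainder 6 on division by 7.
Therefore 602m + 1687n = 671 has no solution in integers.

No such integers exist.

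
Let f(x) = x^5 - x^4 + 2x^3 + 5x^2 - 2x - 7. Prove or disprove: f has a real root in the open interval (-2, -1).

No.

f(-2) = -47 and f(-1) = -4, both negative, so a sign-change argument is unavailable; we show f keeps this sign on the whole interval.
Substitute x = -1 − u, where 0 < u < 1 on the interval. Expanding, f(-1 − u) = -u^5 - 6u^4 - 16u^3 - 17u^2 - 3u - 4.
The nonzero coefficients here are all negative, so for u > 0 every term is negative (or zero), and the constant term -4 is strictly negative.
So f is strictly negative on (-2, -1); no root exists in the interval.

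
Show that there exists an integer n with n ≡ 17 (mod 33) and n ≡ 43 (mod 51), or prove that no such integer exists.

No such integer exists.

Reduce both congruences modulo 3, which divides 33 and 51: they say n ≡ 17 (mod 3) and n ≡ 43 (mod 3).
These are incompatible: 17 − 43 = -26 is not divisible by 3.
Therefore no such n exists.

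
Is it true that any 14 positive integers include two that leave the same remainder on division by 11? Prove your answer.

Yes, this is always true.

There are exactly 11 possible remainders on division by 11.
Since 14 > 11, two of the 14 integers must share a residue class by the pigeonhole principle; call them a and b.
So a and b have equal remainders mod 11, which is exactly what was to be shown.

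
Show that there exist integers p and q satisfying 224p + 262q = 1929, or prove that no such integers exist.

Both 224 and 262 are divisible by gcd(224, 262) = 2, hence so is any combination 224p + 262q.
However 1929 leaves remainder 1 on division by 2.
Therefore 224p + 262q = 1929 has no solution in integers.

No such integers exist.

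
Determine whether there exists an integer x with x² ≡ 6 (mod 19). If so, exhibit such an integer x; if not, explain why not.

x = 14

x = 14 works: 14² = 196, and 196 − 6 = 190 = 10·19.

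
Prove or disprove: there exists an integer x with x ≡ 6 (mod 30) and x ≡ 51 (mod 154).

No, no such integer exists.

Both moduli are multiples of 2 = gcd(30, 154), so any solution would satisfy x ≡ 6 and x ≡ 51 modulo 2 simultaneously.
However 6 ≡ 0 and 51 ≡ 1 (mod 2), and 0 ≠ 1.
Therefore no such x exists.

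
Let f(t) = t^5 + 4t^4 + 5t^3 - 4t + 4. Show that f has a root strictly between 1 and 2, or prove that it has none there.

No.

f(1) = 10 and f(2) = 132, both positive, so a sign-change argument is unavailable; we show f keeps this sign on the whole interval.
Shift to the endpoint 1: with t = 1 + u (0 < u < 1), one computes f(1 + u) = u^5 + 9u^4 + 31u^3 + 49u^2 + 32u + 10.
All 6 nonzero coefficients of this polynomial in u are positive; hence for u > 0 the value is a sum of positive terms (the constant 10 among them).
Therefore f(t) > 0 throughout (1, 2), and f has no zero there.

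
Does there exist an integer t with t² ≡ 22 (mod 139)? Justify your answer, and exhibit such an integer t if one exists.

139 is prime, so by Euler's criterion 22 is a square mod 139 iff 22^((139−1)/2) = 22^69 ≡ 1 (mod 139).
Squaring successively (mod 139): 22^2 = 484 ≡ 67; 22^4 ≡ 67² = 4489 ≡ 41; 22^8 ≡ 41² = 1681 ≡ 13; 22^16 ≡ 13² = 169 ≡ 30; 22^32 ≡ 30² = 900 ≡ 66; 22^64 ≡ 66² = 4356 ≡ 47.
Since 69 = 64 + 4 + 1, 22^69 ≡ 47 · 41 · 22; multiplying out mod 139: 47·41 = 1927 ≡ 120, then 120·22 = 2640 ≡ 138. Thus 22^69 ≡ 138 ≡ −1 (mod 139).
The value −1 means 22 is a non-residue modulo 139, so t² ≡ 22 (mod 139) is impossible.

There is no such integer.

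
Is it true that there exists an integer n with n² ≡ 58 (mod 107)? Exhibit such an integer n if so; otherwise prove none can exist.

No such integer exists.

107 is prime, so by Euler's criterion 58 is a square mod 107 iff 58^((107−1)/2) = 58^53 ≡ 1 (mod 107).
Repeated squaring mod 107: 58^2 = 3364 ≡ 47; 58^4 ≡ 47² = 2209 ≡ 69; 58^8 ≡ 69² = 4761 ≡ 53; 58^16 ≡ 53² = 2809 ≡ 27; 58^32 ≡ 27² = 729 ≡ 87.
Since 53 = 32 + 16 + 4 + 1, 58^53 ≡ 87 · 27 · 69 · 58; multiplying out mod 107: 87·27 = 2349 ≡ 102, then 102·69 = 7038 ≡ 83, then 83·58 = 4814 ≡ 106. Thus 58^53 ≡ 106 ≡ −1 (mod 107).
By Euler's criterion 58 is a quadratic non-residue mod 107: no n satisfies n² ≡ 58 (mod 107).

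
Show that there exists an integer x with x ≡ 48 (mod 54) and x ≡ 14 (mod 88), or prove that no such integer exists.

gcd(54, 88) = 2. A simultaneous solution exists iff 48 ≡ 14 (mod 2); here 48 mod 2 = 0 = 14 mod 2, so it does.
Step through x = 48, 48 + 54, 48 + 2·54, …: the values 48, 102 reduce mod 88 to 48, 14. The value 102 hits 14.
Verify: 102 = 1·54 + 48 and 102 = 1·88 + 14. ✓

x = 102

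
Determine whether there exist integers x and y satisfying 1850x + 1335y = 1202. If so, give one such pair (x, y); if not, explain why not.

gcd(1850, 1335) = 5, so every integer of the form 1850x + 1335y is a multiple of 5.
But 1202 is not a multiple of 5 (it leaves remainder 2).
Therefore 1850x + 1335y = 1202 has no solution in integers.

There are no such integers.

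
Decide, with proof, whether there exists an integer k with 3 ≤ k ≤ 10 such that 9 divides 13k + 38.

k = 4

At k = 3 the value 77 is not a multiple of 9. At k = 4 we get 13·4 + 38 = 90, and 90 = 9·10.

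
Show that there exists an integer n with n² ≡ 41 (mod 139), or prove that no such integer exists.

n = 67

Take n = 67. Then 67² = 4489 = 32·139 + 41, so 67² ≡ 41 (mod 139).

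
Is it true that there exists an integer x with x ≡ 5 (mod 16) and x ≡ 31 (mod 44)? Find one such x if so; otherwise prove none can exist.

Both moduli are multiples of 4 = gcd(16, 44), so any solution would satisfy x ≡ 5 and x ≡ 31 modulo 4 simultaneously.
These are incompatible: 5 − 31 = -26 is not divisible by 4.
Hence the system has no solution.

No, no such integer exists.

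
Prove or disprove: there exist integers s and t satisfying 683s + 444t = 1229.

s = 7, t = -8

683 and 444 are coprime, so 683s + 444t ranges over all of ℤ.
Euclidean algorithm: 683 = 1·444 + 239, 444 = 1·239 + 205, 239 = 1·205 + 34, 205 = 6·34 + 1, 34 = 34·1 + 0.
Back-substituting, 1 = 205 − 6·34 = 205 − 6·(239 − 1·205) = −6·239 + 7·205 = −6·239 + 7·(444 − 1·239) = 7·444 − 13·239 = 7·444 − 13·(683 − 1·444) = −13·683 + 20·444; that is, 683·(-13) + 444·20 = 1.
Scaling by 1229 gives the particular solution (s, t) = (-15977, 24580).
The general solution is s = -15977 + 444k, t = 24580 − 683k; taking k = 36 gives the smaller pair s = 7, t = -8.
Indeed 683·7 + 444·(-8) = 4781 − 3552 = 1229.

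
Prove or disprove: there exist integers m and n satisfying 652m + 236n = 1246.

There are no such integers.

gcd(652, 236) = 4, so every integer of the form 652m + 236n is a multiple of 4.
However 1246 leaves remainder 2 on division by 4.
So the equation is unsolvable over ℤ.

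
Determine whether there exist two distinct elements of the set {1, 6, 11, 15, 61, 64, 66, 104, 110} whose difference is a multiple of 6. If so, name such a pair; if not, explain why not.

Yes: 1 and 61.

Both 1 and 61 leave remainder 1 on division by 6; their difference 60 = 10·6 is a multiple of 6.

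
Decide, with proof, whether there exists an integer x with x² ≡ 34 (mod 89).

x = 37

x = 37 works: 37² = 1369, and 1369 − 34 = 1335 = 15·89.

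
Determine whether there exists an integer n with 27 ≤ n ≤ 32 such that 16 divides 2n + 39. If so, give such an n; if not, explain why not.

At n = 27, 2·27 + 39 = 93 ≡ 13 (mod 16), and each step in n adds 2, giving residues 13, 15, 1, 3, 5, 7 for n = 27, 28, …, 32.
None is 0, so 16 never divides 2n + 39 on this range.

There is no such integer n in that range.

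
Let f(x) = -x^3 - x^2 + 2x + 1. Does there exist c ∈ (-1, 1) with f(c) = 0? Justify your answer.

f(-1) = -1 and f(1) = 1, which have opposite signs.
Since f is a polynomial it is continuous on [-1, 1].
By the Intermediate Value Theorem f must vanish at some point of (-1, 1).

Yes, such a c exists.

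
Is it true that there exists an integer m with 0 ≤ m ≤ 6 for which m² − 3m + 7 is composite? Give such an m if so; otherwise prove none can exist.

m = 6

At m = 6: 6² − 3·6 + 7 = 25 = 5·5, which is composite.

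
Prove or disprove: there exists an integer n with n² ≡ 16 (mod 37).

Take n = 33. Then 33² = 1089 = 29·37 + 16, so 33² ≡ 16 (mod 37).

n = 33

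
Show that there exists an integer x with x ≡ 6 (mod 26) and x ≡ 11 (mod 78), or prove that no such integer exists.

No, no such integer exists.

gcd(26, 78) = 26. If x ≡ 6 (mod 26) and x ≡ 11 (mod 78), then x ≡ 6 (mod 26) and x ≡ 11 (mod 26).
But 6 mod 26 = 6 while 11 mod 26 = 11, a contradiction.
Hence the system has no solution.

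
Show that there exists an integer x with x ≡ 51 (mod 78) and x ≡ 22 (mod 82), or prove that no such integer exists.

gcd(78, 82) = 2. If x ≡ 51 (mod 78) and x ≡ 22 (mod 82), then x ≡ 51 (mod 2) and x ≡ 22 (mod 2).
However 51 ≡ 1 and 22 ≡ 0 (mod 2), and 1 ≠ 0.
So no integer satisfies both congruences.

There is no such integer.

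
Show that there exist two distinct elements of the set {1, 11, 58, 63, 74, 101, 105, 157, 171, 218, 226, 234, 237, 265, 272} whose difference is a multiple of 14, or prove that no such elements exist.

The pair (58, 226) works.

58 mod 14 = 2 and 226 mod 14 = 2, so 226 − 58 = 168 = 12·14.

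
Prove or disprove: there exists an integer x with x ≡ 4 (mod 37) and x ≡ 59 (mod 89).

x = 1928

The moduli 37 and 89 are coprime, so by the Chinese Remainder Theorem a unique solution modulo 3293 exists.
Write x = 4 + 37t and require 4 + 37t ≡ 59 (mod 89), i.e. 37t ≡ 55 (mod 89).
To invert 37 modulo 89: 89 = 2·37 + 15, 37 = 2·15 + 7, 15 = 2·7 + 1, 7 = 7·1 + 0, and unwinding, 1 = 15 − 2·7 = 15 − 2·(37 − 2·15) = −2·37 + 5·15 = −2·37 + 5·(89 − 2·37) = 5·89 − 12·37. Thus 37⁻¹ ≡ -12 ≡ 77 (mod 89).
Multiplying by 77: t ≡ 77·55 = 4235 ≡ 52 (mod 89).
With t = 52: x = 4 + 37·52 = 1928.
Verify: 1928 = 52·37 + 4 and 1928 = 21·89 + 59. ✓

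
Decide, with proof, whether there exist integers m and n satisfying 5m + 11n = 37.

m = 3, n = 2

Since gcd(5, 11) = 1, every integer is an integer combination of 5 and 11.
Euclidean algorithm: 11 = 2·5 + 1, 5 = 5·1 + 0.
Working back up the chain: 1 = 11 − 2·5. So 5·(-2) + 11·1 = 1.
Times 37: 5·(-74) + 11·37 = 37, so (-74, 37) solves it.
Adding 7·11 to m and subtracting 7·5 from n gives the tidier solution (3, 2).
Check: 5·3 + 11·2 = 15 + 22 = 37. ✓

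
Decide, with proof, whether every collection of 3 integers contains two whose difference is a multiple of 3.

No; for instance {11, 12, 13} is a counterexample.

Consider the 3 integers 11, 12, 13. They lie in distinct residue classes modulo 3, since 3 ≤ 3.
The differences between them range over 1, …, 2, none of which is divisible by 3.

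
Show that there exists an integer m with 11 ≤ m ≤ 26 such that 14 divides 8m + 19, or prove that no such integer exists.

For m = 11, 12, …, 26 the values of 8m + 19 modulo 14 are 9, 3, 11, 5, 13, 7, 1, 9, 3, 11, 5, 13, 7, 1, 9, 3 respectively.
The residue 0 does not occur, so no m in [11, 26] makes 8m + 19 a multiple of 14.

No such integer m in that range exists.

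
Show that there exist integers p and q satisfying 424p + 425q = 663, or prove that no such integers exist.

p = 187, q = -185

424 and 425 are coprime, so 424p + 425q ranges over all of ℤ.
Euclidean algorithm: 425 = 1·424 + 1, 424 = 424·1 + 0.
Back-substituting, 1 = 425 − 1·424; that is, 424·(-1) + 425·1 = 1.
Scaling by 663 gives the particular solution (p, q) = (-663, 663).
Adding 2·425 to p and subtracting 2·424 from q gives the tidier solution (187, -185).
Indeed 424·187 + 425·(-185) = 79288 − 78625 = 663.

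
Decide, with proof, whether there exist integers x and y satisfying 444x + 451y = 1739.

x = 267, y = -259

444 and 451 are coprime, so 444x + 451y ranges over all of ℤ.
Dividing repeatedly: 451 = 1·444 + 7, 444 = 63·7 + 3, 7 = 2·3 + 1, 3 = 3·1 + 0.
Working back up the chain: 1 = 7 − 2·3 = 7 − 2·(444 − 63·7) = −2·444 + 127·7 = −2·444 + 127·(451 − 1·444) = 127·451 − 129·444. So 444·(-129) + 451·127 = 1.
Scaling by 1739 gives the particular solution (x, y) = (-224331, 220853).
Adding 498·451 to x and subtracting 498·444 from y gives the tidier solution (267, -259).
Check: 444·267 + 451·(-259) = 118548 − 116809 = 1739. ✓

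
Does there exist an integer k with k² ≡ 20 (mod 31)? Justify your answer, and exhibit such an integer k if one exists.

Take k = 19. Then 19² = 361 = 11·31 + 20, so 19² ≡ 20 (mod 31).

k = 19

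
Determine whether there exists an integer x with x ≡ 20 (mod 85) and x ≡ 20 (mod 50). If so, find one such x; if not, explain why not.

x = 20

Here gcd(85, 50) = 5, and both 20 and 20 leave remainder 0 mod 5, so the system is consistent.
In fact x = 20 itself already satisfies 20 mod 50 = 20.
Check: 20 mod 85 = 20, 20 mod 50 = 20. ✓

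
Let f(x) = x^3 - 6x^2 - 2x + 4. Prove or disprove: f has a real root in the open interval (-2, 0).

f(-2) = -24 and f(0) = 4, which have opposite signs.
f is continuous everywhere (it is a polynomial), in particular on [-2, 0].
By the Intermediate Value Theorem, f takes the value 0 somewhere in the open interval.

Yes, f has a root in the interval.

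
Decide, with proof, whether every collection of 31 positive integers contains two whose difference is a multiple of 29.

There are exactly 29 possible remainders on division by 29.
Placing 31 integers into 29 classes, some class receives at least two — say a and b.
Equal remainders mean a − b ≡ 0 (mod 29), so 29 divides their difference.

True.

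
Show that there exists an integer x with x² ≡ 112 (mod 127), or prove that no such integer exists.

There is no such integer.

Apply Euler's criterion with the prime 127: 112 is a quadratic residue iff 112^63 ≡ 1 (mod 127), and a non-residue iff it is ≡ −1.
Squaring successively (mod 127): 112^2 = 12544 ≡ 98; 112^4 ≡ 98² = 9604 ≡ 79; 112^8 ≡ 79² = 6241 ≡ 18; 112^16 ≡ 18² = 324 ≡ 70; 112^32 ≡ 70² = 4900 ≡ 74.
Since 63 = 32 + 16 + 8 + 4 + 2 + 1, 112^63 ≡ 74 · 70 · 18 · 79 · 98 · 112; multiplying out mod 127: 74·70 = 5180 ≡ 100, then 100·18 = 1800 ≡ 22, then 22·79 = 1738 ≡ 87, then 87·98 = 8526 ≡ 17, then 17·112 = 1904 ≡ 126. Thus 112^63 ≡ 126 ≡ −1 (mod 127).
The value −1 means 112 is a non-residue modulo 127, so x² ≡ 112 (mod 127) is impossible.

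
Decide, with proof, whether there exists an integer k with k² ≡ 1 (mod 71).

k = 70

Take k = 70. Then 70² = 4900 = 69·71 + 1, so 70² ≡ 1 (mod 71).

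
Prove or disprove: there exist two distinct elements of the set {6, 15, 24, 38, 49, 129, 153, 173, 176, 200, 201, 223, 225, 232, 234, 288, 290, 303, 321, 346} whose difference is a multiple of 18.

Both 6 and 24 leave remainder 6 on division by 18; their difference 18 = 1·18 is a multiple of 18.

Yes: 6 and 24.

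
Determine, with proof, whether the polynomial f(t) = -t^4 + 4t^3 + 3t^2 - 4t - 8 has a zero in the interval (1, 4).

Yes, f has a root in the interval.

f(1) = -6 and f(4) = 24, which have opposite signs.
f is continuous everywhere (it is a polynomial), in particular on [1, 4].
By the Intermediate Value Theorem, f takes the value 0 somewhere in the open interval.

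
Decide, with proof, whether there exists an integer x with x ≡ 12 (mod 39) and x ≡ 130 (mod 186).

gcd(39, 186) = 3. If x ≡ 12 (mod 39) and x ≡ 130 (mod 186), then x ≡ 12 (mod 3) and x ≡ 130 (mod 3).
However 12 ≡ 0 and 130 ≡ 1 (mod 3), and 0 ≠ 1.
Therefore no such x exists.

There is no such integer.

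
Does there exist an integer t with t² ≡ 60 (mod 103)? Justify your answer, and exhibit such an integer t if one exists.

t = 36

t = 36 works: 36² = 1296, and 1296 − 60 = 1236 = 12·103.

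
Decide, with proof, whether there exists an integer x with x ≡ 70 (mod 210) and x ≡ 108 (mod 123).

Reduce both congruences modulo 3, which divides 210 and 123: they say x ≡ 70 (mod 3) and x ≡ 108 (mod 3).
But 70 mod 3 = 1 while 108 mod 3 = 0, a contradiction.
Hence the system has no solution.

No such integer exists.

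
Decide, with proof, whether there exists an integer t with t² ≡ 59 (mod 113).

Apply Euler's criterion with the prime 113: 59 is a quadratic residue iff 59^56 ≡ 1 (mod 113), and a non-residue iff it is ≡ −1.
Repeated squaring mod 113: 59^2 = 3481 ≡ 91; 59^4 ≡ 91² = 8281 ≡ 32; 59^8 ≡ 32² = 1024 ≡ 7; 59^16 ≡ 7² = 49 ≡ 49; 59^32 ≡ 49² = 2401 ≡ 28.
Since 56 = 32 + 16 + 8, 59^56 ≡ 28 · 49 · 7; multiplying out mod 113: 28·49 = 1372 ≡ 16, then 16·7 = 112 ≡ 112. Thus 59^56 ≡ 112 ≡ −1 (mod 113).
The value −1 means 59 is a non-residue modulo 113, so t² ≡ 59 (mod 113) is impossible.

No, no such integer exists.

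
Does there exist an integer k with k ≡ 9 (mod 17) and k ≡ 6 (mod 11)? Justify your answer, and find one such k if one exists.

k = 94

The moduli 17 and 11 are coprime, so by the Chinese Remainder Theorem a unique solution modulo 187 exists.
Write k = 9 + 17t and require 9 + 17t ≡ 6 (mod 11), i.e. 17t ≡ 8 (mod 11).
17 ≡ 6 (mod 11), so this reads 6t ≡ 8 (mod 11). Note 6·2 = 12 ≡ 1 (mod 11) (as 12 − 1 = 1·11), so 6⁻¹ ≡ 2.
Multiplying by 2: t ≡ 2·8 = 16 ≡ 5 (mod 11).
With t = 5: k = 9 + 17·5 = 94.
Verify: 94 = 5·17 + 9 and 94 = 8·11 + 6. ✓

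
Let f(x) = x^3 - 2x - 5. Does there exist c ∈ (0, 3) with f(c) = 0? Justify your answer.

f(0) = -5 and f(3) = 16, which have opposite signs.
As a polynomial, f is continuous on every closed interval.
By the Intermediate Value Theorem, f takes the value 0 somewhere in the open interval.

Such a root exists.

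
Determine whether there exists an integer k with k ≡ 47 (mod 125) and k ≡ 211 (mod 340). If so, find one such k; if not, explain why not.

Both moduli are multiples of 5 = gcd(125, 340), so any solution would satisfy k ≡ 47 and k ≡ 211 modulo 5 simultaneously.
However 47 ≡ 2 and 211 ≡ 1 (mod 5), and 2 ≠ 1.
So no integer satisfies both congruences.

No such integer exists.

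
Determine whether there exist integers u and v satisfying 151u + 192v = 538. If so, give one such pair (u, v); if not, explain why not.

151 and 192 are coprime, so 151u + 192v ranges over all of ℤ.
Dividing repeatedly: 192 = 1·151 + 41, 151 = 3·41 + 28, 41 = 1·28 + 13, 28 = 2·13 + 2, 13 = 6·2 + 1, 2 = 2·1 + 0.
Back-substituting, 1 = 13 − 6·2 = 13 − 6·(28 − 2·13) = −6·28 + 13·13 = −6·28 + 13·(41 − 1·28) = 13·41 − 19·28 = 13·41 − 19·(151 − 3·41) = −19·151 + 70·41 = −19·151 + 70·(192 − 1·151) = 70·192 − 89·151; that is, 151·(-89) + 192·70 = 1.
Multiplying through by 538: u = (-89)·538 = -47882, v = 70·538 = 37660 is a solution.
Shifting by a multiple of (192, −151) keeps it a solution: u = -47882 + 250·192 = 118, v = 37660 − 250·151 = -90.
Indeed 151·118 + 192·(-90) = 17818 − 17280 = 538.

u = 118, v = -90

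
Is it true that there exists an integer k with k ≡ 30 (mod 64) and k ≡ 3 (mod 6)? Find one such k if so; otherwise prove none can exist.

gcd(64, 6) = 2. If k ≡ 30 (mod 64) and k ≡ 3 (mod 6), then k ≡ 30 (mod 2) and k ≡ 3 (mod 2).
But 30 mod 2 = 0 while 3 mod 2 = 1, a contradiction.
Therefore no such k exists.

There is no such integer.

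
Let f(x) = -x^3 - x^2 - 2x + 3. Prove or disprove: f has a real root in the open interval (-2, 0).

Evaluate at the endpoints: f(-2) = 11, f(0) = 3 — same sign (positive).
The derivative f'(x) = -3x^2 - 2x - 2 is a quadratic with discriminant (-2)² − 4·(-3)·(-2) = -20 < 0; it never vanishes, so it is always negative (sign of the leading coefficient).
Hence f is strictly decreasing on ℝ, and in particular on [-2, 0]. A strictly monotone function with same-sign endpoint values stays positive on the whole interval, so f has no zero in (-2, 0).

No such root exists.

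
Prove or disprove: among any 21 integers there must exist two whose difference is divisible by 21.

No, the set {86, 87, 88, 89, 90, 91, 92, 93, 94, 95, 96, 97, 98, 99, 100, 101, 102, 103, 104, 105, 106} is a counterexample.

Consider the 21 integers 86, 87, …, 106. They lie in distinct residue classes modulo 21, since 21 ≤ 21.
The differences between them range over 1, …, 20, none of which is divisible by 21.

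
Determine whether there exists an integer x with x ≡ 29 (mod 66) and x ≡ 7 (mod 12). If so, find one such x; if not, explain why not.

gcd(66, 12) = 6. If x ≡ 29 (mod 66) and x ≡ 7 (mod 12), then x ≡ 29 (mod 6) and x ≡ 7 (mod 6).
But 29 mod 6 = 5 while 7 mod 6 = 1, a contradiction.
So no integer satisfies both congruences.

There is no such integer.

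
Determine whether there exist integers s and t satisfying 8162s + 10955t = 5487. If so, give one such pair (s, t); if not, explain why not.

No, no such integers exist.

Both 8162 and 10955 are divisible by gcd(8162, 10955) = 7, hence so is any combination 8162s + 10955t.
But 5487 = 7·783 + 6, so 7 ∤ 5487.
Therefore 8162s + 10955t = 5487 has no solution in integers.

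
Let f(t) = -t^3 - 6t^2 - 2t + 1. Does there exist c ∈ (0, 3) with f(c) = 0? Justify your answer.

Yes, such a c exists.

f(0) = 1 and f(3) = -86, which have opposite signs.
As a polynomial, f is continuous on every closed interval.
The Intermediate Value Theorem then guarantees some c ∈ (0, 3) with f(c) = 0.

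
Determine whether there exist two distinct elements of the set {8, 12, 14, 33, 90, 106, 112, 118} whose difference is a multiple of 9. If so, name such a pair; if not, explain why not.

Reduce each element modulo 9: 8↦8, 12↦3, 14↦5, 33↦6, 90↦0, 106↦7, 112↦4, 118↦1.
All 8 residues are distinct, so no two elements differ by a multiple of 9.

No, no such pair exists.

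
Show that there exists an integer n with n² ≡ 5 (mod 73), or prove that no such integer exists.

No, no such integer exists.

Apply Euler's criterion with the prime 73: 5 is a quadratic residue iff 5^36 ≡ 1 (mod 73), and a non-residue iff it is ≡ −1.
Squaring successively (mod 73): 5^2 = 25 ≡ 25; 5^4 ≡ 25² = 625 ≡ 41; 5^8 ≡ 41² = 1681 ≡ 2; 5^16 ≡ 2² = 4 ≡ 4; 5^32 ≡ 4² = 16 ≡ 16.
Since 36 = 32 + 4, 5^36 ≡ 16 · 41; multiplying out mod 73: 16·41 = 656 ≡ 72. Thus 5^36 ≡ 72 ≡ −1 (mod 73).
The value −1 means 5 is a non-residue modulo 73, so n² ≡ 5 (mod 73) is impossible.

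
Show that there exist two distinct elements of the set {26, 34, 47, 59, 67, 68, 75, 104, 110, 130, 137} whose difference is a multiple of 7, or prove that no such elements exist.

Both 26 and 47 leave remainder 5 on division by 7; their difference 21 = 3·7 is a multiple of 7.

The pair (26, 47) works.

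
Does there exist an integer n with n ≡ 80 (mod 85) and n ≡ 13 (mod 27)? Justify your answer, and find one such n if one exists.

gcd(85, 27) = 1, so the Chinese Remainder Theorem guarantees exactly one residue class mod 2295 satisfying both.
Write n = 80 + 85t and require 80 + 85t ≡ 13 (mod 27), i.e. 85t ≡ 14 (mod 27).
85 ≡ 4 (mod 27), so this reads 4t ≡ 14 (mod 27). Since 4·7 = 28 = 1·27 + 1, the inverse of 4 mod 27 is 7.
Multiplying by 7: t ≡ 7·14 = 98 ≡ 17 (mod 27).
With t = 17: n = 80 + 85·17 = 1525.
Check: 1525 mod 85 = 80, 1525 mod 27 = 13. ✓

n = 1525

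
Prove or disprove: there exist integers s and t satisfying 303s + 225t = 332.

Any value of 303s + 225t is a multiple of gcd(303, 225) = 3.
However 332 leaves remainder 2 on division by 3.
Hence no integers s, t satisfy the equation.

No, no such integers exist.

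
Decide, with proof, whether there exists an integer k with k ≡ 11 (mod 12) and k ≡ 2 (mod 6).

No, no such integer exists.

Both moduli are multiples of 6 = gcd(12, 6), so any solution would satisfy k ≡ 11 and k ≡ 2 modulo 6 simultaneously.
However 11 ≡ 5 and 2 ≡ 2 (mod 6), and 5 ≠ 2.
So no integer satisfies both congruences.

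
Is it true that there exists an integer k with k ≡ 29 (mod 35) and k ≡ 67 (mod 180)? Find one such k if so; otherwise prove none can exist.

No such integer exists.

Both moduli are multiples of 5 = gcd(35, 180), so any solution would satisfy k ≡ 29 and k ≡ 67 modulo 5 simultaneously.
However 29 ≡ 4 and 67 ≡ 2 (mod 5), and 4 ≠ 2.
Therefore no such k exists.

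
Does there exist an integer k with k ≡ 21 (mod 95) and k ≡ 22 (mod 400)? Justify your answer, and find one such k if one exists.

There is no such integer.

gcd(95, 400) = 5. If k ≡ 21 (mod 95) and k ≡ 22 (mod 400), then k ≡ 21 (mod 5) and k ≡ 22 (mod 5).
These are incompatible: 21 − 22 = -1 is not divisible by 5.
So no integer satisfies both congruences.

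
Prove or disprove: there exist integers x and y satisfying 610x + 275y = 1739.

There are no such integers.

Any value of 610x + 275y is a multiple of gcd(610, 275) = 5.
But 1739 = 5·347 + 4, so 5 ∤ 1739.
So the equation is unsolvable over ℤ.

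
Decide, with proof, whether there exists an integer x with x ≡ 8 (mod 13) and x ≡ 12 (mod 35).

x = 47

gcd(13, 35) = 1, so the Chinese Remainder Theorem guarantees exactly one residue class mod 455 satisfying both.
Write x = 8 + 13t and require 8 + 13t ≡ 12 (mod 35), i.e. 13t ≡ 4 (mod 35).
To invert 13 modulo 35: 35 = 2·13 + 9, 13 = 1·9 + 4, 9 = 2·4 + 1, 4 = 4·1 + 0, and unwinding, 1 = 9 − 2·4 = 9 − 2·(13 − 1·9) = −2·13 + 3·9 = −2·13 + 3·(35 − 2·13) = 3·35 − 8·13. Thus 13⁻¹ ≡ -8 ≡ 27 (mod 35).
Multiplying by 27: t ≡ 27·4 = 108 ≡ 3 (mod 35).
Taking t = 3 gives x = 8 + 13·3 = 47.
Check: 47 mod 13 = 8, 47 mod 35 = 12. ✓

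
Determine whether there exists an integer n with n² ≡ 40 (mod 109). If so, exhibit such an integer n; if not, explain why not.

No such integer exists.

Apply Euler's criterion with the prime 109: 40 is a quadratic residue iff 40^54 ≡ 1 (mod 109), and a non-residue iff it is ≡ −1.
Repeated squaring mod 109: 40^2 = 1600 ≡ 74; 40^4 ≡ 74² = 5476 ≡ 26; 40^8 ≡ 26² = 676 ≡ 22; 40^16 ≡ 22² = 484 ≡ 48; 40^32 ≡ 48² = 2304 ≡ 15.
Since 54 = 32 + 16 + 4 + 2, 40^54 ≡ 15 · 48 · 26 · 74; multiplying out mod 109: 15·48 = 720 ≡ 66, then 66·26 = 1716 ≡ 81, then 81·74 = 5994 ≡ 108. Thus 40^54 ≡ 108 ≡ −1 (mod 109).
The value −1 means 40 is a non-residue modulo 109, so n² ≡ 40 (mod 109) is impossible.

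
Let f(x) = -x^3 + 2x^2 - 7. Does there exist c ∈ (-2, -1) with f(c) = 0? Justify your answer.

Such a root exists.

f(-2) = 9 and f(-1) = -4, which have opposite signs.
Since f is a polynomial it is continuous on [-2, -1].
By the Intermediate Value Theorem, f takes the value 0 somewhere in the open interval.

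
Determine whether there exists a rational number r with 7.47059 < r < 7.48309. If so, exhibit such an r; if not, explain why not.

r = 142/19

Multiplying by 19: 19·7.47059 = 141.94121 and 19·7.48309 = 142.17871, so the integer 142 lies strictly between them.
Hence 142/19 is a rational number with 7.47059 < 142/19 < 7.48309.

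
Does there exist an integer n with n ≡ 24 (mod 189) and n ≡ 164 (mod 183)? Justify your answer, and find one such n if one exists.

No such integer exists.

Reduce both congruences modulo 3, which divides 189 and 183: they say n ≡ 24 (mod 3) and n ≡ 164 (mod 3).
However 24 ≡ 0 and 164 ≡ 2 (mod 3), and 0 ≠ 2.
So no integer satisfies both congruences.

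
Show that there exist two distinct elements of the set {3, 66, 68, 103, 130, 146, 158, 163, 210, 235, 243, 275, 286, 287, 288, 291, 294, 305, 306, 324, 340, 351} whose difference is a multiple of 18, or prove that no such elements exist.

3 and 291 are such a pair.

Both 3 and 291 leave remainder 3 on division by 18; their difference 288 = 16·18 is a multiple of 18.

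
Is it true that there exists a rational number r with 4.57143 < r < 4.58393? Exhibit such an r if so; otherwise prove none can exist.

r = 55/12

Look for a denominator N such that an integer falls strictly between N·4.57143 and N·4.58393. N = 12 works: 12·4.57143 = 54.85716 < 55 < 55.00716 = 12·4.58393.
So r = 55/12 works: it is a ratio of integers, and dividing 12·4.57143 < 55 < 12·4.58393 through by 12 gives 4.57143 < 55/12 < 4.58393.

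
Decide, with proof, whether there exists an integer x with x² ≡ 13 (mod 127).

Take x = 93. Then 93² = 8649 = 68·127 + 13, so 93² ≡ 13 (mod 127).

x = 93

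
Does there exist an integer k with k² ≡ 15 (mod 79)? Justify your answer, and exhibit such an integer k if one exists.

There is no such integer.

Apply Euler's criterion with the prime 79: 15 is a quadratic residue iff 15^39 ≡ 1 (mod 79), and a non-residue iff it is ≡ −1.
Repeated squaring mod 79: 15^2 = 225 ≡ 67; 15^4 ≡ 67² = 4489 ≡ 65; 15^8 ≡ 65² = 4225 ≡ 38; 15^16 ≡ 38² = 1444 ≡ 22; 15^32 ≡ 22² = 484 ≡ 10.
Since 39 = 32 + 4 + 2 + 1, 15^39 ≡ 10 · 65 · 67 · 15; multiplying out mod 79: 10·65 = 650 ≡ 18, then 18·67 = 1206 ≡ 21, then 21·15 = 315 ≡ 78. Thus 15^39 ≡ 78 ≡ −1 (mod 79).
The value −1 means 15 is a non-residue modulo 79, so k² ≡ 15 (mod 79) is impossible.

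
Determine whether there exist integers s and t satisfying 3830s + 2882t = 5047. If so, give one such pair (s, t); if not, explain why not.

No such integers exist.

gcd(3830, 2882) = 2, so every integer of the form 3830s + 2882t is a multiple of 2.
But 5047 is not a multiple of 2 (it leaves remainder 1).
So the equation is unsolvable over ℤ.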